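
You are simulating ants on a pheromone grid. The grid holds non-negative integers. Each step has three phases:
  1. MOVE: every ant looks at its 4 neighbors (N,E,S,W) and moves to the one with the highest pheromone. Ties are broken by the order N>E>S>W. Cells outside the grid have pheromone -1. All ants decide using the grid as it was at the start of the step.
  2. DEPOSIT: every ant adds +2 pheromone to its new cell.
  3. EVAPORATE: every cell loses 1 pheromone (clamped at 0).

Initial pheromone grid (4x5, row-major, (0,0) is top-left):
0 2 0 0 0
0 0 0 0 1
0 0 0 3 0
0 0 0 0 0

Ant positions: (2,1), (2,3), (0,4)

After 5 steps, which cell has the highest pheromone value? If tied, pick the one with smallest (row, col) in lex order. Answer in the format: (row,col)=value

Step 1: ant0:(2,1)->N->(1,1) | ant1:(2,3)->N->(1,3) | ant2:(0,4)->S->(1,4)
  grid max=2 at (1,4)
Step 2: ant0:(1,1)->N->(0,1) | ant1:(1,3)->E->(1,4) | ant2:(1,4)->W->(1,3)
  grid max=3 at (1,4)
Step 3: ant0:(0,1)->E->(0,2) | ant1:(1,4)->W->(1,3) | ant2:(1,3)->E->(1,4)
  grid max=4 at (1,4)
Step 4: ant0:(0,2)->W->(0,1) | ant1:(1,3)->E->(1,4) | ant2:(1,4)->W->(1,3)
  grid max=5 at (1,4)
Step 5: ant0:(0,1)->E->(0,2) | ant1:(1,4)->W->(1,3) | ant2:(1,3)->E->(1,4)
  grid max=6 at (1,4)
Final grid:
  0 1 1 0 0
  0 0 0 5 6
  0 0 0 0 0
  0 0 0 0 0
Max pheromone 6 at (1,4)

Answer: (1,4)=6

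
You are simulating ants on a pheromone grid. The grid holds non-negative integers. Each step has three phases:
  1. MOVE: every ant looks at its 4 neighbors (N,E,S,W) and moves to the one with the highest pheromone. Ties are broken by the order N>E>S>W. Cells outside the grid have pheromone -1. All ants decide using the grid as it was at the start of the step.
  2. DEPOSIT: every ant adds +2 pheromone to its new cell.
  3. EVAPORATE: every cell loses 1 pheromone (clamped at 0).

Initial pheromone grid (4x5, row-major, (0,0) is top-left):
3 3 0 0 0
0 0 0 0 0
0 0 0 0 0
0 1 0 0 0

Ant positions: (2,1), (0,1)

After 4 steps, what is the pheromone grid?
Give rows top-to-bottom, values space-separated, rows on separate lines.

After step 1: ants at (3,1),(0,0)
  4 2 0 0 0
  0 0 0 0 0
  0 0 0 0 0
  0 2 0 0 0
After step 2: ants at (2,1),(0,1)
  3 3 0 0 0
  0 0 0 0 0
  0 1 0 0 0
  0 1 0 0 0
After step 3: ants at (3,1),(0,0)
  4 2 0 0 0
  0 0 0 0 0
  0 0 0 0 0
  0 2 0 0 0
After step 4: ants at (2,1),(0,1)
  3 3 0 0 0
  0 0 0 0 0
  0 1 0 0 0
  0 1 0 0 0

3 3 0 0 0
0 0 0 0 0
0 1 0 0 0
0 1 0 0 0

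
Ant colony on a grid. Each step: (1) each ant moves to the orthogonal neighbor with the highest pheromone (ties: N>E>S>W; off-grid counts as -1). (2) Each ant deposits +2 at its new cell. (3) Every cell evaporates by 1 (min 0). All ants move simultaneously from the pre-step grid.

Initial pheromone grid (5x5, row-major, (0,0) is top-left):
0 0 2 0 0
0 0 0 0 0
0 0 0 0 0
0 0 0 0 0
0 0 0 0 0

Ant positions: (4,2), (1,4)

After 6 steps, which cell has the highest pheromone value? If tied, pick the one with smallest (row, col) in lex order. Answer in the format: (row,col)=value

Answer: (0,3)=2

Derivation:
Step 1: ant0:(4,2)->N->(3,2) | ant1:(1,4)->N->(0,4)
  grid max=1 at (0,2)
Step 2: ant0:(3,2)->N->(2,2) | ant1:(0,4)->S->(1,4)
  grid max=1 at (1,4)
Step 3: ant0:(2,2)->N->(1,2) | ant1:(1,4)->N->(0,4)
  grid max=1 at (0,4)
Step 4: ant0:(1,2)->N->(0,2) | ant1:(0,4)->S->(1,4)
  grid max=1 at (0,2)
Step 5: ant0:(0,2)->E->(0,3) | ant1:(1,4)->N->(0,4)
  grid max=1 at (0,3)
Step 6: ant0:(0,3)->E->(0,4) | ant1:(0,4)->W->(0,3)
  grid max=2 at (0,3)
Final grid:
  0 0 0 2 2
  0 0 0 0 0
  0 0 0 0 0
  0 0 0 0 0
  0 0 0 0 0
Max pheromone 2 at (0,3)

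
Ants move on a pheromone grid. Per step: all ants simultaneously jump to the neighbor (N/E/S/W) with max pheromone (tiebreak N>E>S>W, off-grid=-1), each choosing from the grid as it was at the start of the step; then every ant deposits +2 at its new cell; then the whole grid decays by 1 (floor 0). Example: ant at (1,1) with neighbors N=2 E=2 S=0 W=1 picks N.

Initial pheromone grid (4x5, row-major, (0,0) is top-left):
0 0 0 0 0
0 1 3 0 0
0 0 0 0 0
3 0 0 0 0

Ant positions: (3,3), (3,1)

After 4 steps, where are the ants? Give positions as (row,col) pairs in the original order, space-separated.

Step 1: ant0:(3,3)->N->(2,3) | ant1:(3,1)->W->(3,0)
  grid max=4 at (3,0)
Step 2: ant0:(2,3)->N->(1,3) | ant1:(3,0)->N->(2,0)
  grid max=3 at (3,0)
Step 3: ant0:(1,3)->W->(1,2) | ant1:(2,0)->S->(3,0)
  grid max=4 at (3,0)
Step 4: ant0:(1,2)->N->(0,2) | ant1:(3,0)->N->(2,0)
  grid max=3 at (3,0)

(0,2) (2,0)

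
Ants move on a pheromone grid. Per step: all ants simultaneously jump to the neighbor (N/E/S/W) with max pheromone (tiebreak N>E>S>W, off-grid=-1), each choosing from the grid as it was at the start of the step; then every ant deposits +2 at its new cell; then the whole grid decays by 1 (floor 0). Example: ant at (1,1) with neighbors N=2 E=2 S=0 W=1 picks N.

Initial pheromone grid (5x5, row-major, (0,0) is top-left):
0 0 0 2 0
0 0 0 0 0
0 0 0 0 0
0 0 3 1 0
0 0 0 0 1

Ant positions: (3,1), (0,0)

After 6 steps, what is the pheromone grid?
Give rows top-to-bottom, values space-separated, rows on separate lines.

After step 1: ants at (3,2),(0,1)
  0 1 0 1 0
  0 0 0 0 0
  0 0 0 0 0
  0 0 4 0 0
  0 0 0 0 0
After step 2: ants at (2,2),(0,2)
  0 0 1 0 0
  0 0 0 0 0
  0 0 1 0 0
  0 0 3 0 0
  0 0 0 0 0
After step 3: ants at (3,2),(0,3)
  0 0 0 1 0
  0 0 0 0 0
  0 0 0 0 0
  0 0 4 0 0
  0 0 0 0 0
After step 4: ants at (2,2),(0,4)
  0 0 0 0 1
  0 0 0 0 0
  0 0 1 0 0
  0 0 3 0 0
  0 0 0 0 0
After step 5: ants at (3,2),(1,4)
  0 0 0 0 0
  0 0 0 0 1
  0 0 0 0 0
  0 0 4 0 0
  0 0 0 0 0
After step 6: ants at (2,2),(0,4)
  0 0 0 0 1
  0 0 0 0 0
  0 0 1 0 0
  0 0 3 0 0
  0 0 0 0 0

0 0 0 0 1
0 0 0 0 0
0 0 1 0 0
0 0 3 0 0
0 0 0 0 0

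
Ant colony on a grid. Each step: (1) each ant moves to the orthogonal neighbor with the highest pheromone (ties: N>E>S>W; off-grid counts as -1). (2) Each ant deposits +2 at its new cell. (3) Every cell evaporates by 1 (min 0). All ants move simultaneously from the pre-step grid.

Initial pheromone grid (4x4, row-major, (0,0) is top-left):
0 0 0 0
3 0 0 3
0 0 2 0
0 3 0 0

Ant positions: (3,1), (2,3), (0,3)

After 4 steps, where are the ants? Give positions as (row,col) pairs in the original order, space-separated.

Step 1: ant0:(3,1)->N->(2,1) | ant1:(2,3)->N->(1,3) | ant2:(0,3)->S->(1,3)
  grid max=6 at (1,3)
Step 2: ant0:(2,1)->S->(3,1) | ant1:(1,3)->N->(0,3) | ant2:(1,3)->N->(0,3)
  grid max=5 at (1,3)
Step 3: ant0:(3,1)->N->(2,1) | ant1:(0,3)->S->(1,3) | ant2:(0,3)->S->(1,3)
  grid max=8 at (1,3)
Step 4: ant0:(2,1)->S->(3,1) | ant1:(1,3)->N->(0,3) | ant2:(1,3)->N->(0,3)
  grid max=7 at (1,3)

(3,1) (0,3) (0,3)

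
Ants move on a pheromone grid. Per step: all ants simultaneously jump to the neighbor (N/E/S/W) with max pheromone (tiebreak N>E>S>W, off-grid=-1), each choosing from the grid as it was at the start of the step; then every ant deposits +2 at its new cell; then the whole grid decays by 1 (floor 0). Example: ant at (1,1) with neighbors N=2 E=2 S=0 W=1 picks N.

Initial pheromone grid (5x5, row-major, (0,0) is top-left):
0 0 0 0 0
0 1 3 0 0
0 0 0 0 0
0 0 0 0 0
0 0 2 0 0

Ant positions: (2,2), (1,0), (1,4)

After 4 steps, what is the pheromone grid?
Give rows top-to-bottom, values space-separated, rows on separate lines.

After step 1: ants at (1,2),(1,1),(0,4)
  0 0 0 0 1
  0 2 4 0 0
  0 0 0 0 0
  0 0 0 0 0
  0 0 1 0 0
After step 2: ants at (1,1),(1,2),(1,4)
  0 0 0 0 0
  0 3 5 0 1
  0 0 0 0 0
  0 0 0 0 0
  0 0 0 0 0
After step 3: ants at (1,2),(1,1),(0,4)
  0 0 0 0 1
  0 4 6 0 0
  0 0 0 0 0
  0 0 0 0 0
  0 0 0 0 0
After step 4: ants at (1,1),(1,2),(1,4)
  0 0 0 0 0
  0 5 7 0 1
  0 0 0 0 0
  0 0 0 0 0
  0 0 0 0 0

0 0 0 0 0
0 5 7 0 1
0 0 0 0 0
0 0 0 0 0
0 0 0 0 0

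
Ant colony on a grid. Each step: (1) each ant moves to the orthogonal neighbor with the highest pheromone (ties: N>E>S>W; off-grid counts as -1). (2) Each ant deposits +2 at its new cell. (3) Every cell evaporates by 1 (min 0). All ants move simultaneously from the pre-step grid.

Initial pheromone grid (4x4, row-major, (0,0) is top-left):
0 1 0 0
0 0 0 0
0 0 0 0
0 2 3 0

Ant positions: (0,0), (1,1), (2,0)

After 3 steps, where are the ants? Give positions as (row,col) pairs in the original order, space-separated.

Step 1: ant0:(0,0)->E->(0,1) | ant1:(1,1)->N->(0,1) | ant2:(2,0)->N->(1,0)
  grid max=4 at (0,1)
Step 2: ant0:(0,1)->E->(0,2) | ant1:(0,1)->E->(0,2) | ant2:(1,0)->N->(0,0)
  grid max=3 at (0,1)
Step 3: ant0:(0,2)->W->(0,1) | ant1:(0,2)->W->(0,1) | ant2:(0,0)->E->(0,1)
  grid max=8 at (0,1)

(0,1) (0,1) (0,1)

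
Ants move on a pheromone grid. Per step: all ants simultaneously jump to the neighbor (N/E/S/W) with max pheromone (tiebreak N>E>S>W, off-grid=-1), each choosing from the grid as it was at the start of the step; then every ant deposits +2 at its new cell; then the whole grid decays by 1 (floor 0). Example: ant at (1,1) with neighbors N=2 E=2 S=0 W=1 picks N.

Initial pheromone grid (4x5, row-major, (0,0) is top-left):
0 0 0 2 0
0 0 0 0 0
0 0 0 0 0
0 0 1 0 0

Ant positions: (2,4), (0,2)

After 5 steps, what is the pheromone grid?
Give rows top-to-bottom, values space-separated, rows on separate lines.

After step 1: ants at (1,4),(0,3)
  0 0 0 3 0
  0 0 0 0 1
  0 0 0 0 0
  0 0 0 0 0
After step 2: ants at (0,4),(0,4)
  0 0 0 2 3
  0 0 0 0 0
  0 0 0 0 0
  0 0 0 0 0
After step 3: ants at (0,3),(0,3)
  0 0 0 5 2
  0 0 0 0 0
  0 0 0 0 0
  0 0 0 0 0
After step 4: ants at (0,4),(0,4)
  0 0 0 4 5
  0 0 0 0 0
  0 0 0 0 0
  0 0 0 0 0
After step 5: ants at (0,3),(0,3)
  0 0 0 7 4
  0 0 0 0 0
  0 0 0 0 0
  0 0 0 0 0

0 0 0 7 4
0 0 0 0 0
0 0 0 0 0
0 0 0 0 0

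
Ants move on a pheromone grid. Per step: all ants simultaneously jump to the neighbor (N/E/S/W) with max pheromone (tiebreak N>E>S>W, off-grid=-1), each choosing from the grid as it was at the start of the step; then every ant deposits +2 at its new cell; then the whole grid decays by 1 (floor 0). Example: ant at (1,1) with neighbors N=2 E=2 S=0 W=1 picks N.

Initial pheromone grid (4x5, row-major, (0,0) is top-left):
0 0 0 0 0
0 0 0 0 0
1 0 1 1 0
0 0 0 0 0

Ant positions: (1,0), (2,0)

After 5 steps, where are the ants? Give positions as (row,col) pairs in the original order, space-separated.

Step 1: ant0:(1,0)->S->(2,0) | ant1:(2,0)->N->(1,0)
  grid max=2 at (2,0)
Step 2: ant0:(2,0)->N->(1,0) | ant1:(1,0)->S->(2,0)
  grid max=3 at (2,0)
Step 3: ant0:(1,0)->S->(2,0) | ant1:(2,0)->N->(1,0)
  grid max=4 at (2,0)
Step 4: ant0:(2,0)->N->(1,0) | ant1:(1,0)->S->(2,0)
  grid max=5 at (2,0)
Step 5: ant0:(1,0)->S->(2,0) | ant1:(2,0)->N->(1,0)
  grid max=6 at (2,0)

(2,0) (1,0)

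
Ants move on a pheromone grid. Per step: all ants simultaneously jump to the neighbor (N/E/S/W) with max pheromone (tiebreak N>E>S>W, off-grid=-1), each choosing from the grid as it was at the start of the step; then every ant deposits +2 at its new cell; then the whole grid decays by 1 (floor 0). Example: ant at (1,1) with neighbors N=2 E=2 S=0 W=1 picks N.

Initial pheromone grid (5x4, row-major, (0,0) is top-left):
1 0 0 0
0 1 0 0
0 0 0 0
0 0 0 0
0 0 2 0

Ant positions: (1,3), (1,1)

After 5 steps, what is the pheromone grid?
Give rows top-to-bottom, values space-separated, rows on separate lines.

After step 1: ants at (0,3),(0,1)
  0 1 0 1
  0 0 0 0
  0 0 0 0
  0 0 0 0
  0 0 1 0
After step 2: ants at (1,3),(0,2)
  0 0 1 0
  0 0 0 1
  0 0 0 0
  0 0 0 0
  0 0 0 0
After step 3: ants at (0,3),(0,3)
  0 0 0 3
  0 0 0 0
  0 0 0 0
  0 0 0 0
  0 0 0 0
After step 4: ants at (1,3),(1,3)
  0 0 0 2
  0 0 0 3
  0 0 0 0
  0 0 0 0
  0 0 0 0
After step 5: ants at (0,3),(0,3)
  0 0 0 5
  0 0 0 2
  0 0 0 0
  0 0 0 0
  0 0 0 0

0 0 0 5
0 0 0 2
0 0 0 0
0 0 0 0
0 0 0 0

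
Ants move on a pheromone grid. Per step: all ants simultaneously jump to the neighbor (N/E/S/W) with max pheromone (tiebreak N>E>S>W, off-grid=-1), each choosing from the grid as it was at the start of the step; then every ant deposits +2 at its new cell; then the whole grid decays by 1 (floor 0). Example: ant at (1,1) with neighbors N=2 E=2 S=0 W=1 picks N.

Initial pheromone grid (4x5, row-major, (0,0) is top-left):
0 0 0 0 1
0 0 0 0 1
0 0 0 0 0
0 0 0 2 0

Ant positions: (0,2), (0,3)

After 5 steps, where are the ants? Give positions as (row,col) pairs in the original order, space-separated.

Step 1: ant0:(0,2)->E->(0,3) | ant1:(0,3)->E->(0,4)
  grid max=2 at (0,4)
Step 2: ant0:(0,3)->E->(0,4) | ant1:(0,4)->W->(0,3)
  grid max=3 at (0,4)
Step 3: ant0:(0,4)->W->(0,3) | ant1:(0,3)->E->(0,4)
  grid max=4 at (0,4)
Step 4: ant0:(0,3)->E->(0,4) | ant1:(0,4)->W->(0,3)
  grid max=5 at (0,4)
Step 5: ant0:(0,4)->W->(0,3) | ant1:(0,3)->E->(0,4)
  grid max=6 at (0,4)

(0,3) (0,4)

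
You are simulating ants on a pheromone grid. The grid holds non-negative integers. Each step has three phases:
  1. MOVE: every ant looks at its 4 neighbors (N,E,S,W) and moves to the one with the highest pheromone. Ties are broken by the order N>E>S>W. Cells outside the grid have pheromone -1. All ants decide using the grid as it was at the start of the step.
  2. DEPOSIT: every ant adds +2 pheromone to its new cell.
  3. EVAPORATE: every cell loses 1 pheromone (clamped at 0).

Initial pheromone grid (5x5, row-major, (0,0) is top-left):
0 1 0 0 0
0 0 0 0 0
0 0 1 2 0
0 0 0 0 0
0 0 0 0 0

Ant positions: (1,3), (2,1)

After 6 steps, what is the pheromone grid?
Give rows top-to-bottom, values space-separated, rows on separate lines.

After step 1: ants at (2,3),(2,2)
  0 0 0 0 0
  0 0 0 0 0
  0 0 2 3 0
  0 0 0 0 0
  0 0 0 0 0
After step 2: ants at (2,2),(2,3)
  0 0 0 0 0
  0 0 0 0 0
  0 0 3 4 0
  0 0 0 0 0
  0 0 0 0 0
After step 3: ants at (2,3),(2,2)
  0 0 0 0 0
  0 0 0 0 0
  0 0 4 5 0
  0 0 0 0 0
  0 0 0 0 0
After step 4: ants at (2,2),(2,3)
  0 0 0 0 0
  0 0 0 0 0
  0 0 5 6 0
  0 0 0 0 0
  0 0 0 0 0
After step 5: ants at (2,3),(2,2)
  0 0 0 0 0
  0 0 0 0 0
  0 0 6 7 0
  0 0 0 0 0
  0 0 0 0 0
After step 6: ants at (2,2),(2,3)
  0 0 0 0 0
  0 0 0 0 0
  0 0 7 8 0
  0 0 0 0 0
  0 0 0 0 0

0 0 0 0 0
0 0 0 0 0
0 0 7 8 0
0 0 0 0 0
0 0 0 0 0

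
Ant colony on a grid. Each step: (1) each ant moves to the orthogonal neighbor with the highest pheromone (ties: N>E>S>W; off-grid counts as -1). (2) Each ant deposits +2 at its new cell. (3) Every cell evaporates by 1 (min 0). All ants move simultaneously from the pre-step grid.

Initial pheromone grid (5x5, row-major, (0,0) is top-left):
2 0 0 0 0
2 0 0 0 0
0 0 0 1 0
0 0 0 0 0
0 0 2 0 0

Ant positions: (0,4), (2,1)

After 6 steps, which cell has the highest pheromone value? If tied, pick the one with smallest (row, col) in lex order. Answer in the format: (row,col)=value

Answer: (1,0)=2

Derivation:
Step 1: ant0:(0,4)->S->(1,4) | ant1:(2,1)->N->(1,1)
  grid max=1 at (0,0)
Step 2: ant0:(1,4)->N->(0,4) | ant1:(1,1)->W->(1,0)
  grid max=2 at (1,0)
Step 3: ant0:(0,4)->S->(1,4) | ant1:(1,0)->N->(0,0)
  grid max=1 at (0,0)
Step 4: ant0:(1,4)->N->(0,4) | ant1:(0,0)->S->(1,0)
  grid max=2 at (1,0)
Step 5: ant0:(0,4)->S->(1,4) | ant1:(1,0)->N->(0,0)
  grid max=1 at (0,0)
Step 6: ant0:(1,4)->N->(0,4) | ant1:(0,0)->S->(1,0)
  grid max=2 at (1,0)
Final grid:
  0 0 0 0 1
  2 0 0 0 0
  0 0 0 0 0
  0 0 0 0 0
  0 0 0 0 0
Max pheromone 2 at (1,0)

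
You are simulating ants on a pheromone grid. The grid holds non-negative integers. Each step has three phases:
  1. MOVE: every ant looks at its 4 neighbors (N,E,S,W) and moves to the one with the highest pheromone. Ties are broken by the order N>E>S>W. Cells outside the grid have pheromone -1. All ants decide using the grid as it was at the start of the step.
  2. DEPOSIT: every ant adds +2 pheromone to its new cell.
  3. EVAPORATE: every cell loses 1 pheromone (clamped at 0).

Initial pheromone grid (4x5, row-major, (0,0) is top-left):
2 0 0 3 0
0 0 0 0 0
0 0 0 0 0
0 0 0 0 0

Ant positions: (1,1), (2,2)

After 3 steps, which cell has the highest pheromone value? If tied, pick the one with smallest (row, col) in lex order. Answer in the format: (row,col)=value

Answer: (0,3)=2

Derivation:
Step 1: ant0:(1,1)->N->(0,1) | ant1:(2,2)->N->(1,2)
  grid max=2 at (0,3)
Step 2: ant0:(0,1)->W->(0,0) | ant1:(1,2)->N->(0,2)
  grid max=2 at (0,0)
Step 3: ant0:(0,0)->E->(0,1) | ant1:(0,2)->E->(0,3)
  grid max=2 at (0,3)
Final grid:
  1 1 0 2 0
  0 0 0 0 0
  0 0 0 0 0
  0 0 0 0 0
Max pheromone 2 at (0,3)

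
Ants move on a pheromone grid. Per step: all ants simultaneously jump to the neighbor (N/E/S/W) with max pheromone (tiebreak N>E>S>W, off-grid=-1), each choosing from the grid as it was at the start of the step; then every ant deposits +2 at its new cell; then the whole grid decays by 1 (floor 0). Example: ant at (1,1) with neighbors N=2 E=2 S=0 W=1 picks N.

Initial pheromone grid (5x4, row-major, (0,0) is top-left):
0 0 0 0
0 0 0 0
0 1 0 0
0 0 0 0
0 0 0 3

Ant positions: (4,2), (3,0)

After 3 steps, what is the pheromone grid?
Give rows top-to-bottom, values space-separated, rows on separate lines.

After step 1: ants at (4,3),(2,0)
  0 0 0 0
  0 0 0 0
  1 0 0 0
  0 0 0 0
  0 0 0 4
After step 2: ants at (3,3),(1,0)
  0 0 0 0
  1 0 0 0
  0 0 0 0
  0 0 0 1
  0 0 0 3
After step 3: ants at (4,3),(0,0)
  1 0 0 0
  0 0 0 0
  0 0 0 0
  0 0 0 0
  0 0 0 4

1 0 0 0
0 0 0 0
0 0 0 0
0 0 0 0
0 0 0 4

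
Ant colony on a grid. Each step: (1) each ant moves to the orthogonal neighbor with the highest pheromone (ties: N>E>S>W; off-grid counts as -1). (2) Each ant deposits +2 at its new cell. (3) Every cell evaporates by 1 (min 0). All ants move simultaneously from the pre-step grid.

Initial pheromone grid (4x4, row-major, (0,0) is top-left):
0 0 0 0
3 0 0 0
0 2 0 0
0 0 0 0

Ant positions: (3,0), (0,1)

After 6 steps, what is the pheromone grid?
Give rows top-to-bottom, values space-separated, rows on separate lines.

After step 1: ants at (2,0),(0,2)
  0 0 1 0
  2 0 0 0
  1 1 0 0
  0 0 0 0
After step 2: ants at (1,0),(0,3)
  0 0 0 1
  3 0 0 0
  0 0 0 0
  0 0 0 0
After step 3: ants at (0,0),(1,3)
  1 0 0 0
  2 0 0 1
  0 0 0 0
  0 0 0 0
After step 4: ants at (1,0),(0,3)
  0 0 0 1
  3 0 0 0
  0 0 0 0
  0 0 0 0
After step 5: ants at (0,0),(1,3)
  1 0 0 0
  2 0 0 1
  0 0 0 0
  0 0 0 0
After step 6: ants at (1,0),(0,3)
  0 0 0 1
  3 0 0 0
  0 0 0 0
  0 0 0 0

0 0 0 1
3 0 0 0
0 0 0 0
0 0 0 0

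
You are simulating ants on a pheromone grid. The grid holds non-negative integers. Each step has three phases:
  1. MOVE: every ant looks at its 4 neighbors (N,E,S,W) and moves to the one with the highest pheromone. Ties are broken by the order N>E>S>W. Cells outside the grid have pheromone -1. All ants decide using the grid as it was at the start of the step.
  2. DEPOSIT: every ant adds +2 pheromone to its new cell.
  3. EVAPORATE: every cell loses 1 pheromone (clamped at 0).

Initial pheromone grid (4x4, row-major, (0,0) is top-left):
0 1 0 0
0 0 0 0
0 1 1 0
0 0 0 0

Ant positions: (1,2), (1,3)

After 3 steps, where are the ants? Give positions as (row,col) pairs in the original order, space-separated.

Step 1: ant0:(1,2)->S->(2,2) | ant1:(1,3)->N->(0,3)
  grid max=2 at (2,2)
Step 2: ant0:(2,2)->N->(1,2) | ant1:(0,3)->S->(1,3)
  grid max=1 at (1,2)
Step 3: ant0:(1,2)->E->(1,3) | ant1:(1,3)->W->(1,2)
  grid max=2 at (1,2)

(1,3) (1,2)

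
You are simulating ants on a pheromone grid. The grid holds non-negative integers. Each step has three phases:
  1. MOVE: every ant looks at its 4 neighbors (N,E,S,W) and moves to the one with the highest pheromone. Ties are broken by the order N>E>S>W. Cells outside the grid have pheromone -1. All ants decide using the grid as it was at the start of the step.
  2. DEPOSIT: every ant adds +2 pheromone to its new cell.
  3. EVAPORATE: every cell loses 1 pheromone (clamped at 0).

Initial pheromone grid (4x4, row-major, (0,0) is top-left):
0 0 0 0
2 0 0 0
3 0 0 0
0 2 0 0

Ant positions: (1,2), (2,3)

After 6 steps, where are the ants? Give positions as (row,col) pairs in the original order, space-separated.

Step 1: ant0:(1,2)->N->(0,2) | ant1:(2,3)->N->(1,3)
  grid max=2 at (2,0)
Step 2: ant0:(0,2)->E->(0,3) | ant1:(1,3)->N->(0,3)
  grid max=3 at (0,3)
Step 3: ant0:(0,3)->S->(1,3) | ant1:(0,3)->S->(1,3)
  grid max=3 at (1,3)
Step 4: ant0:(1,3)->N->(0,3) | ant1:(1,3)->N->(0,3)
  grid max=5 at (0,3)
Step 5: ant0:(0,3)->S->(1,3) | ant1:(0,3)->S->(1,3)
  grid max=5 at (1,3)
Step 6: ant0:(1,3)->N->(0,3) | ant1:(1,3)->N->(0,3)
  grid max=7 at (0,3)

(0,3) (0,3)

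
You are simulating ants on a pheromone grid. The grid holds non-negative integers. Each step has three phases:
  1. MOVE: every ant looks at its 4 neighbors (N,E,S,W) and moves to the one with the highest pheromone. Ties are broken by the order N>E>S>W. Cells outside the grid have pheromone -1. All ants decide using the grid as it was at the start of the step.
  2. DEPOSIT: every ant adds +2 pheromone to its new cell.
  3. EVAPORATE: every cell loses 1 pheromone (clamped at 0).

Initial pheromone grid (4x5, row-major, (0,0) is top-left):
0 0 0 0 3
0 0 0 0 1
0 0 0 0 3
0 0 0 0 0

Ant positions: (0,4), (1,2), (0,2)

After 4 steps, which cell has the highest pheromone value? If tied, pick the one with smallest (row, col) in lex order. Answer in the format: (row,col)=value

Answer: (0,4)=9

Derivation:
Step 1: ant0:(0,4)->S->(1,4) | ant1:(1,2)->N->(0,2) | ant2:(0,2)->E->(0,3)
  grid max=2 at (0,4)
Step 2: ant0:(1,4)->N->(0,4) | ant1:(0,2)->E->(0,3) | ant2:(0,3)->E->(0,4)
  grid max=5 at (0,4)
Step 3: ant0:(0,4)->W->(0,3) | ant1:(0,3)->E->(0,4) | ant2:(0,4)->W->(0,3)
  grid max=6 at (0,4)
Step 4: ant0:(0,3)->E->(0,4) | ant1:(0,4)->W->(0,3) | ant2:(0,3)->E->(0,4)
  grid max=9 at (0,4)
Final grid:
  0 0 0 6 9
  0 0 0 0 0
  0 0 0 0 0
  0 0 0 0 0
Max pheromone 9 at (0,4)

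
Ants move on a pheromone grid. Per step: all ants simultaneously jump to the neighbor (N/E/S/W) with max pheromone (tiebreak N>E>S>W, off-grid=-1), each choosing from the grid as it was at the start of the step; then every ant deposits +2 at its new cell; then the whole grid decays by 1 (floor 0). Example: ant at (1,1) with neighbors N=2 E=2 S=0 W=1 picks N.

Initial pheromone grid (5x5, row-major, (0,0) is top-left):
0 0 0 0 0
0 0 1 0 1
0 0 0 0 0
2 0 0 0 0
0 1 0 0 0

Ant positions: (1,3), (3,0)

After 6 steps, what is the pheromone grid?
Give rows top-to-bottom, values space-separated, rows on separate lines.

After step 1: ants at (1,4),(2,0)
  0 0 0 0 0
  0 0 0 0 2
  1 0 0 0 0
  1 0 0 0 0
  0 0 0 0 0
After step 2: ants at (0,4),(3,0)
  0 0 0 0 1
  0 0 0 0 1
  0 0 0 0 0
  2 0 0 0 0
  0 0 0 0 0
After step 3: ants at (1,4),(2,0)
  0 0 0 0 0
  0 0 0 0 2
  1 0 0 0 0
  1 0 0 0 0
  0 0 0 0 0
After step 4: ants at (0,4),(3,0)
  0 0 0 0 1
  0 0 0 0 1
  0 0 0 0 0
  2 0 0 0 0
  0 0 0 0 0
After step 5: ants at (1,4),(2,0)
  0 0 0 0 0
  0 0 0 0 2
  1 0 0 0 0
  1 0 0 0 0
  0 0 0 0 0
After step 6: ants at (0,4),(3,0)
  0 0 0 0 1
  0 0 0 0 1
  0 0 0 0 0
  2 0 0 0 0
  0 0 0 0 0

0 0 0 0 1
0 0 0 0 1
0 0 0 0 0
2 0 0 0 0
0 0 0 0 0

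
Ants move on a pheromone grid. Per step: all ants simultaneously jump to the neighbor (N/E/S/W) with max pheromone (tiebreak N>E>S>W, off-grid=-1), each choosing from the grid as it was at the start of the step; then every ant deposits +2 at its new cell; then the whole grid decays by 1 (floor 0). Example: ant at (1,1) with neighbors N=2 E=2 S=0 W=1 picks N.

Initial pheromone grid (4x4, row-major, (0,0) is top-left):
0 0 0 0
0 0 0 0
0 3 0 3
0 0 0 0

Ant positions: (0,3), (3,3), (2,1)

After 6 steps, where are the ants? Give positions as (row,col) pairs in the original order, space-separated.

Step 1: ant0:(0,3)->S->(1,3) | ant1:(3,3)->N->(2,3) | ant2:(2,1)->N->(1,1)
  grid max=4 at (2,3)
Step 2: ant0:(1,3)->S->(2,3) | ant1:(2,3)->N->(1,3) | ant2:(1,1)->S->(2,1)
  grid max=5 at (2,3)
Step 3: ant0:(2,3)->N->(1,3) | ant1:(1,3)->S->(2,3) | ant2:(2,1)->N->(1,1)
  grid max=6 at (2,3)
Step 4: ant0:(1,3)->S->(2,3) | ant1:(2,3)->N->(1,3) | ant2:(1,1)->S->(2,1)
  grid max=7 at (2,3)
Step 5: ant0:(2,3)->N->(1,3) | ant1:(1,3)->S->(2,3) | ant2:(2,1)->N->(1,1)
  grid max=8 at (2,3)
Step 6: ant0:(1,3)->S->(2,3) | ant1:(2,3)->N->(1,3) | ant2:(1,1)->S->(2,1)
  grid max=9 at (2,3)

(2,3) (1,3) (2,1)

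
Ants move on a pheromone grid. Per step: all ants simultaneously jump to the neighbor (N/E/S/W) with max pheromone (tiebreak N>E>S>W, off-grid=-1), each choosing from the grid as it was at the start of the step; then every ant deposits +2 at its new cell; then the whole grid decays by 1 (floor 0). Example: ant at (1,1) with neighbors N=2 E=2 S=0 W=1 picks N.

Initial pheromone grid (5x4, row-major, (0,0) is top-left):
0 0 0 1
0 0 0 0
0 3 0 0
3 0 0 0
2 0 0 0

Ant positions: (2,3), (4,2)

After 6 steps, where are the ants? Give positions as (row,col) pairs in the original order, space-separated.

Step 1: ant0:(2,3)->N->(1,3) | ant1:(4,2)->N->(3,2)
  grid max=2 at (2,1)
Step 2: ant0:(1,3)->N->(0,3) | ant1:(3,2)->N->(2,2)
  grid max=1 at (0,3)
Step 3: ant0:(0,3)->S->(1,3) | ant1:(2,2)->W->(2,1)
  grid max=2 at (2,1)
Step 4: ant0:(1,3)->N->(0,3) | ant1:(2,1)->N->(1,1)
  grid max=1 at (0,3)
Step 5: ant0:(0,3)->S->(1,3) | ant1:(1,1)->S->(2,1)
  grid max=2 at (2,1)
Step 6: ant0:(1,3)->N->(0,3) | ant1:(2,1)->N->(1,1)
  grid max=1 at (0,3)

(0,3) (1,1)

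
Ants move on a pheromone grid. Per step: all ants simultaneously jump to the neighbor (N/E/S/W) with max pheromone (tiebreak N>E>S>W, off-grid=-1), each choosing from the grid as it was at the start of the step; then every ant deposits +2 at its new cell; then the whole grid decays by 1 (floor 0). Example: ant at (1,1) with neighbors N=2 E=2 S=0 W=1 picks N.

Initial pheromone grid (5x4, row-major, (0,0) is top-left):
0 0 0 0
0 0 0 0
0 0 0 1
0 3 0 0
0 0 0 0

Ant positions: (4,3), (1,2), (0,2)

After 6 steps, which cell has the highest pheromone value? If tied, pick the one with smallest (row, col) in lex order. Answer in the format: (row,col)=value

Step 1: ant0:(4,3)->N->(3,3) | ant1:(1,2)->N->(0,2) | ant2:(0,2)->E->(0,3)
  grid max=2 at (3,1)
Step 2: ant0:(3,3)->N->(2,3) | ant1:(0,2)->E->(0,3) | ant2:(0,3)->W->(0,2)
  grid max=2 at (0,2)
Step 3: ant0:(2,3)->N->(1,3) | ant1:(0,3)->W->(0,2) | ant2:(0,2)->E->(0,3)
  grid max=3 at (0,2)
Step 4: ant0:(1,3)->N->(0,3) | ant1:(0,2)->E->(0,3) | ant2:(0,3)->W->(0,2)
  grid max=6 at (0,3)
Step 5: ant0:(0,3)->W->(0,2) | ant1:(0,3)->W->(0,2) | ant2:(0,2)->E->(0,3)
  grid max=7 at (0,2)
Step 6: ant0:(0,2)->E->(0,3) | ant1:(0,2)->E->(0,3) | ant2:(0,3)->W->(0,2)
  grid max=10 at (0,3)
Final grid:
  0 0 8 10
  0 0 0 0
  0 0 0 0
  0 0 0 0
  0 0 0 0
Max pheromone 10 at (0,3)

Answer: (0,3)=10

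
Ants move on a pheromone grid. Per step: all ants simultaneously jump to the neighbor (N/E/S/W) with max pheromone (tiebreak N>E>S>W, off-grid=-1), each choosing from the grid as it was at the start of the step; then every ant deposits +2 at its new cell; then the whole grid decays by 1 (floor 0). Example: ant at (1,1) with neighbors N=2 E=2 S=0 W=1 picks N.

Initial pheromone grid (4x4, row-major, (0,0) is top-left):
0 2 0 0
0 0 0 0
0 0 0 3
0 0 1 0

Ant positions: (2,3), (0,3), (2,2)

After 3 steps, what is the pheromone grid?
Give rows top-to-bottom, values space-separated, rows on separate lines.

After step 1: ants at (1,3),(1,3),(2,3)
  0 1 0 0
  0 0 0 3
  0 0 0 4
  0 0 0 0
After step 2: ants at (2,3),(2,3),(1,3)
  0 0 0 0
  0 0 0 4
  0 0 0 7
  0 0 0 0
After step 3: ants at (1,3),(1,3),(2,3)
  0 0 0 0
  0 0 0 7
  0 0 0 8
  0 0 0 0

0 0 0 0
0 0 0 7
0 0 0 8
0 0 0 0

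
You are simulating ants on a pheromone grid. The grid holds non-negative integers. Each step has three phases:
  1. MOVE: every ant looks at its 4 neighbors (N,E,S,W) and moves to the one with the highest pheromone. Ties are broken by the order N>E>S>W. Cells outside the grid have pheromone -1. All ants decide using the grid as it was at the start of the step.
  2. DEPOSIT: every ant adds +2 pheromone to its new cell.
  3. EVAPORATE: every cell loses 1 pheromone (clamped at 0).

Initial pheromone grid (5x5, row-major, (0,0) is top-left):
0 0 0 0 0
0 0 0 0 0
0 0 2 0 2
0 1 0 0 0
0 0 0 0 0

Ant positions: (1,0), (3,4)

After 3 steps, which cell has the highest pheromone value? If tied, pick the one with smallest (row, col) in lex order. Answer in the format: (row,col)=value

Step 1: ant0:(1,0)->N->(0,0) | ant1:(3,4)->N->(2,4)
  grid max=3 at (2,4)
Step 2: ant0:(0,0)->E->(0,1) | ant1:(2,4)->N->(1,4)
  grid max=2 at (2,4)
Step 3: ant0:(0,1)->E->(0,2) | ant1:(1,4)->S->(2,4)
  grid max=3 at (2,4)
Final grid:
  0 0 1 0 0
  0 0 0 0 0
  0 0 0 0 3
  0 0 0 0 0
  0 0 0 0 0
Max pheromone 3 at (2,4)

Answer: (2,4)=3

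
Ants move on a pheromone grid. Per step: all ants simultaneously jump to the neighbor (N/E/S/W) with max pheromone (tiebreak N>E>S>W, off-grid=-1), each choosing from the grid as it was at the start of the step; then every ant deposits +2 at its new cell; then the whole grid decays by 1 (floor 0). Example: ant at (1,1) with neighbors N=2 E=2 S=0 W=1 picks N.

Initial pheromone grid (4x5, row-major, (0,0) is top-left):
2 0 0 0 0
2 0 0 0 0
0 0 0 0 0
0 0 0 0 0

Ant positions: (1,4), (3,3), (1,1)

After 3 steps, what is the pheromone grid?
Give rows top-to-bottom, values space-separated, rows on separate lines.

After step 1: ants at (0,4),(2,3),(1,0)
  1 0 0 0 1
  3 0 0 0 0
  0 0 0 1 0
  0 0 0 0 0
After step 2: ants at (1,4),(1,3),(0,0)
  2 0 0 0 0
  2 0 0 1 1
  0 0 0 0 0
  0 0 0 0 0
After step 3: ants at (1,3),(1,4),(1,0)
  1 0 0 0 0
  3 0 0 2 2
  0 0 0 0 0
  0 0 0 0 0

1 0 0 0 0
3 0 0 2 2
0 0 0 0 0
0 0 0 0 0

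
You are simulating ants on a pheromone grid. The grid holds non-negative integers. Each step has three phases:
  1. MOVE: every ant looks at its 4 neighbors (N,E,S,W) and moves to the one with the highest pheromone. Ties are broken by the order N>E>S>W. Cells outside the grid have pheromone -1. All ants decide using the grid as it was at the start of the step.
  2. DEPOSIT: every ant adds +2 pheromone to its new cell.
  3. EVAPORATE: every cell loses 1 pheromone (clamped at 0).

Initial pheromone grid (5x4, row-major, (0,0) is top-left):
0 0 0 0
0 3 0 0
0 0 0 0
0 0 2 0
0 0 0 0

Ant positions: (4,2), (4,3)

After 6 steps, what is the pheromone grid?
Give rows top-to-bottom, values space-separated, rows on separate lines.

After step 1: ants at (3,2),(3,3)
  0 0 0 0
  0 2 0 0
  0 0 0 0
  0 0 3 1
  0 0 0 0
After step 2: ants at (3,3),(3,2)
  0 0 0 0
  0 1 0 0
  0 0 0 0
  0 0 4 2
  0 0 0 0
After step 3: ants at (3,2),(3,3)
  0 0 0 0
  0 0 0 0
  0 0 0 0
  0 0 5 3
  0 0 0 0
After step 4: ants at (3,3),(3,2)
  0 0 0 0
  0 0 0 0
  0 0 0 0
  0 0 6 4
  0 0 0 0
After step 5: ants at (3,2),(3,3)
  0 0 0 0
  0 0 0 0
  0 0 0 0
  0 0 7 5
  0 0 0 0
After step 6: ants at (3,3),(3,2)
  0 0 0 0
  0 0 0 0
  0 0 0 0
  0 0 8 6
  0 0 0 0

0 0 0 0
0 0 0 0
0 0 0 0
0 0 8 6
0 0 0 0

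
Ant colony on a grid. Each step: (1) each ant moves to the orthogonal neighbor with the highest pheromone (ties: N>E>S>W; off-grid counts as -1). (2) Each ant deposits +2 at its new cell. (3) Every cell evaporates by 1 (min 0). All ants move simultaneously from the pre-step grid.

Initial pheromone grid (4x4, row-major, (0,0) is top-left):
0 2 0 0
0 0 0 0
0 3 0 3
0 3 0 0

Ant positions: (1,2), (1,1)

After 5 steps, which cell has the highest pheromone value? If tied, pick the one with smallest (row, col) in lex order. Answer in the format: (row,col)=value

Step 1: ant0:(1,2)->N->(0,2) | ant1:(1,1)->S->(2,1)
  grid max=4 at (2,1)
Step 2: ant0:(0,2)->W->(0,1) | ant1:(2,1)->S->(3,1)
  grid max=3 at (2,1)
Step 3: ant0:(0,1)->E->(0,2) | ant1:(3,1)->N->(2,1)
  grid max=4 at (2,1)
Step 4: ant0:(0,2)->W->(0,1) | ant1:(2,1)->S->(3,1)
  grid max=3 at (2,1)
Step 5: ant0:(0,1)->E->(0,2) | ant1:(3,1)->N->(2,1)
  grid max=4 at (2,1)
Final grid:
  0 1 1 0
  0 0 0 0
  0 4 0 0
  0 2 0 0
Max pheromone 4 at (2,1)

Answer: (2,1)=4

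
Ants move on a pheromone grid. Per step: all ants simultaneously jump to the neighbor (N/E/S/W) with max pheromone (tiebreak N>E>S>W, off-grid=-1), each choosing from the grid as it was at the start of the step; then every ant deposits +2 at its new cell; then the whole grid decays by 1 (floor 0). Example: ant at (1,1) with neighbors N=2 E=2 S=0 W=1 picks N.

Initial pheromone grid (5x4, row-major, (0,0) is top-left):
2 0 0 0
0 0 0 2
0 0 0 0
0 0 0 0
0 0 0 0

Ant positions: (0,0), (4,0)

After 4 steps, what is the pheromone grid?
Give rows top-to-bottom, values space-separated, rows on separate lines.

After step 1: ants at (0,1),(3,0)
  1 1 0 0
  0 0 0 1
  0 0 0 0
  1 0 0 0
  0 0 0 0
After step 2: ants at (0,0),(2,0)
  2 0 0 0
  0 0 0 0
  1 0 0 0
  0 0 0 0
  0 0 0 0
After step 3: ants at (0,1),(1,0)
  1 1 0 0
  1 0 0 0
  0 0 0 0
  0 0 0 0
  0 0 0 0
After step 4: ants at (0,0),(0,0)
  4 0 0 0
  0 0 0 0
  0 0 0 0
  0 0 0 0
  0 0 0 0

4 0 0 0
0 0 0 0
0 0 0 0
0 0 0 0
0 0 0 0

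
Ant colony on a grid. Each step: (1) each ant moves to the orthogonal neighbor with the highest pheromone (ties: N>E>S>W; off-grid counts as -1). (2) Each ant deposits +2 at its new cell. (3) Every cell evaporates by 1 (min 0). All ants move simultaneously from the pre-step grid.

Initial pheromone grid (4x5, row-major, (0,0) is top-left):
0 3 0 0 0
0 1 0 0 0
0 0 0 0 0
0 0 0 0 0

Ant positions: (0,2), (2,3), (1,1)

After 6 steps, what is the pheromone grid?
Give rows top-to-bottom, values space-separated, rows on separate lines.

After step 1: ants at (0,1),(1,3),(0,1)
  0 6 0 0 0
  0 0 0 1 0
  0 0 0 0 0
  0 0 0 0 0
After step 2: ants at (0,2),(0,3),(0,2)
  0 5 3 1 0
  0 0 0 0 0
  0 0 0 0 0
  0 0 0 0 0
After step 3: ants at (0,1),(0,2),(0,1)
  0 8 4 0 0
  0 0 0 0 0
  0 0 0 0 0
  0 0 0 0 0
After step 4: ants at (0,2),(0,1),(0,2)
  0 9 7 0 0
  0 0 0 0 0
  0 0 0 0 0
  0 0 0 0 0
After step 5: ants at (0,1),(0,2),(0,1)
  0 12 8 0 0
  0 0 0 0 0
  0 0 0 0 0
  0 0 0 0 0
After step 6: ants at (0,2),(0,1),(0,2)
  0 13 11 0 0
  0 0 0 0 0
  0 0 0 0 0
  0 0 0 0 0

0 13 11 0 0
0 0 0 0 0
0 0 0 0 0
0 0 0 0 0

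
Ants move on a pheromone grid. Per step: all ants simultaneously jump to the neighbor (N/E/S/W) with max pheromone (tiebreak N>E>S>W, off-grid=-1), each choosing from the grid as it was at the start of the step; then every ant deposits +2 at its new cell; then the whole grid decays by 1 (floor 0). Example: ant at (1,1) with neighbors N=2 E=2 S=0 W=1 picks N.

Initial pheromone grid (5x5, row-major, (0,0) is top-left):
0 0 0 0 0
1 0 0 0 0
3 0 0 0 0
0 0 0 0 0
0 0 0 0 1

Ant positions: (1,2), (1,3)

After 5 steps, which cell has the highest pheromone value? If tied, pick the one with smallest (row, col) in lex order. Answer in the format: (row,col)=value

Answer: (0,2)=5

Derivation:
Step 1: ant0:(1,2)->N->(0,2) | ant1:(1,3)->N->(0,3)
  grid max=2 at (2,0)
Step 2: ant0:(0,2)->E->(0,3) | ant1:(0,3)->W->(0,2)
  grid max=2 at (0,2)
Step 3: ant0:(0,3)->W->(0,2) | ant1:(0,2)->E->(0,3)
  grid max=3 at (0,2)
Step 4: ant0:(0,2)->E->(0,3) | ant1:(0,3)->W->(0,2)
  grid max=4 at (0,2)
Step 5: ant0:(0,3)->W->(0,2) | ant1:(0,2)->E->(0,3)
  grid max=5 at (0,2)
Final grid:
  0 0 5 5 0
  0 0 0 0 0
  0 0 0 0 0
  0 0 0 0 0
  0 0 0 0 0
Max pheromone 5 at (0,2)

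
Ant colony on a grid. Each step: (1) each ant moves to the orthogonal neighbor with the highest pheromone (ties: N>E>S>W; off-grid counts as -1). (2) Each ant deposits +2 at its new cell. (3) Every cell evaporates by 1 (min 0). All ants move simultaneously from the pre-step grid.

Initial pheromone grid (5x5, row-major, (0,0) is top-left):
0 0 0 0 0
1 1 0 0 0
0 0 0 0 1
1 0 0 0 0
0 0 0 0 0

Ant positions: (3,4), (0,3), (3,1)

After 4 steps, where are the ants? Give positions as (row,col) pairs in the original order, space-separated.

Step 1: ant0:(3,4)->N->(2,4) | ant1:(0,3)->E->(0,4) | ant2:(3,1)->W->(3,0)
  grid max=2 at (2,4)
Step 2: ant0:(2,4)->N->(1,4) | ant1:(0,4)->S->(1,4) | ant2:(3,0)->N->(2,0)
  grid max=3 at (1,4)
Step 3: ant0:(1,4)->S->(2,4) | ant1:(1,4)->S->(2,4) | ant2:(2,0)->S->(3,0)
  grid max=4 at (2,4)
Step 4: ant0:(2,4)->N->(1,4) | ant1:(2,4)->N->(1,4) | ant2:(3,0)->N->(2,0)
  grid max=5 at (1,4)

(1,4) (1,4) (2,0)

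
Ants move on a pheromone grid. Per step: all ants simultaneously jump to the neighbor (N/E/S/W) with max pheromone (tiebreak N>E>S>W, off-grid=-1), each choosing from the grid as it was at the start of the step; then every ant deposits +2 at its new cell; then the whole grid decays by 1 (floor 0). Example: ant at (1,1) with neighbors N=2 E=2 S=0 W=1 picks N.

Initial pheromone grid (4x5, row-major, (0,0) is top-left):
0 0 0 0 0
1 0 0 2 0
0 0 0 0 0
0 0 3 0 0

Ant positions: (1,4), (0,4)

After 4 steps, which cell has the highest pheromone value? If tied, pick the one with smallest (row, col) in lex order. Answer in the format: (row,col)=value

Answer: (1,3)=6

Derivation:
Step 1: ant0:(1,4)->W->(1,3) | ant1:(0,4)->S->(1,4)
  grid max=3 at (1,3)
Step 2: ant0:(1,3)->E->(1,4) | ant1:(1,4)->W->(1,3)
  grid max=4 at (1,3)
Step 3: ant0:(1,4)->W->(1,3) | ant1:(1,3)->E->(1,4)
  grid max=5 at (1,3)
Step 4: ant0:(1,3)->E->(1,4) | ant1:(1,4)->W->(1,3)
  grid max=6 at (1,3)
Final grid:
  0 0 0 0 0
  0 0 0 6 4
  0 0 0 0 0
  0 0 0 0 0
Max pheromone 6 at (1,3)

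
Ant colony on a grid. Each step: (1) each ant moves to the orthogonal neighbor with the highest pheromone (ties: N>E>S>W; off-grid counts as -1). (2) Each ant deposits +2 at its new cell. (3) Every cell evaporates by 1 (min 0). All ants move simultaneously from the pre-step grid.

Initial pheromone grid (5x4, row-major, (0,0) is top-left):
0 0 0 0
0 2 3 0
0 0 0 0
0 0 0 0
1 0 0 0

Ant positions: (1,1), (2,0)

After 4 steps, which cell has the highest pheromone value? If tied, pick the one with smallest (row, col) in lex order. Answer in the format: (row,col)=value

Answer: (1,1)=6

Derivation:
Step 1: ant0:(1,1)->E->(1,2) | ant1:(2,0)->N->(1,0)
  grid max=4 at (1,2)
Step 2: ant0:(1,2)->W->(1,1) | ant1:(1,0)->E->(1,1)
  grid max=4 at (1,1)
Step 3: ant0:(1,1)->E->(1,2) | ant1:(1,1)->E->(1,2)
  grid max=6 at (1,2)
Step 4: ant0:(1,2)->W->(1,1) | ant1:(1,2)->W->(1,1)
  grid max=6 at (1,1)
Final grid:
  0 0 0 0
  0 6 5 0
  0 0 0 0
  0 0 0 0
  0 0 0 0
Max pheromone 6 at (1,1)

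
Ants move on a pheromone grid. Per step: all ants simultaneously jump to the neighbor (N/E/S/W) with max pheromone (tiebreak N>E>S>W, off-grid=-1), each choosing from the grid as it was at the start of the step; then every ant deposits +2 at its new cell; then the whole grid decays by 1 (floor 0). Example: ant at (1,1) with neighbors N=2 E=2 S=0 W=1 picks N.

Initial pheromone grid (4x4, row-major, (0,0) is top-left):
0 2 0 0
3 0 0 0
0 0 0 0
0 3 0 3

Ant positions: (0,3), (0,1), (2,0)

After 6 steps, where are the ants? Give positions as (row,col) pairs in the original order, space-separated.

Step 1: ant0:(0,3)->S->(1,3) | ant1:(0,1)->E->(0,2) | ant2:(2,0)->N->(1,0)
  grid max=4 at (1,0)
Step 2: ant0:(1,3)->N->(0,3) | ant1:(0,2)->W->(0,1) | ant2:(1,0)->N->(0,0)
  grid max=3 at (1,0)
Step 3: ant0:(0,3)->S->(1,3) | ant1:(0,1)->W->(0,0) | ant2:(0,0)->S->(1,0)
  grid max=4 at (1,0)
Step 4: ant0:(1,3)->N->(0,3) | ant1:(0,0)->S->(1,0) | ant2:(1,0)->N->(0,0)
  grid max=5 at (1,0)
Step 5: ant0:(0,3)->S->(1,3) | ant1:(1,0)->N->(0,0) | ant2:(0,0)->S->(1,0)
  grid max=6 at (1,0)
Step 6: ant0:(1,3)->N->(0,3) | ant1:(0,0)->S->(1,0) | ant2:(1,0)->N->(0,0)
  grid max=7 at (1,0)

(0,3) (1,0) (0,0)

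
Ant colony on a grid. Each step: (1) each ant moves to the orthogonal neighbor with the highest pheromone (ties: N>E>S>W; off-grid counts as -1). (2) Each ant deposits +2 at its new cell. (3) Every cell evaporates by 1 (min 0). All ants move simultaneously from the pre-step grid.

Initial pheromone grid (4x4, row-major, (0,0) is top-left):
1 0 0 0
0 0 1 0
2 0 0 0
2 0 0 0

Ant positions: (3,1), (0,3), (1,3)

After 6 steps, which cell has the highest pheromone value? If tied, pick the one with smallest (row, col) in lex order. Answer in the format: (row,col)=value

Answer: (1,2)=7

Derivation:
Step 1: ant0:(3,1)->W->(3,0) | ant1:(0,3)->S->(1,3) | ant2:(1,3)->W->(1,2)
  grid max=3 at (3,0)
Step 2: ant0:(3,0)->N->(2,0) | ant1:(1,3)->W->(1,2) | ant2:(1,2)->E->(1,3)
  grid max=3 at (1,2)
Step 3: ant0:(2,0)->S->(3,0) | ant1:(1,2)->E->(1,3) | ant2:(1,3)->W->(1,2)
  grid max=4 at (1,2)
Step 4: ant0:(3,0)->N->(2,0) | ant1:(1,3)->W->(1,2) | ant2:(1,2)->E->(1,3)
  grid max=5 at (1,2)
Step 5: ant0:(2,0)->S->(3,0) | ant1:(1,2)->E->(1,3) | ant2:(1,3)->W->(1,2)
  grid max=6 at (1,2)
Step 6: ant0:(3,0)->N->(2,0) | ant1:(1,3)->W->(1,2) | ant2:(1,2)->E->(1,3)
  grid max=7 at (1,2)
Final grid:
  0 0 0 0
  0 0 7 6
  2 0 0 0
  2 0 0 0
Max pheromone 7 at (1,2)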